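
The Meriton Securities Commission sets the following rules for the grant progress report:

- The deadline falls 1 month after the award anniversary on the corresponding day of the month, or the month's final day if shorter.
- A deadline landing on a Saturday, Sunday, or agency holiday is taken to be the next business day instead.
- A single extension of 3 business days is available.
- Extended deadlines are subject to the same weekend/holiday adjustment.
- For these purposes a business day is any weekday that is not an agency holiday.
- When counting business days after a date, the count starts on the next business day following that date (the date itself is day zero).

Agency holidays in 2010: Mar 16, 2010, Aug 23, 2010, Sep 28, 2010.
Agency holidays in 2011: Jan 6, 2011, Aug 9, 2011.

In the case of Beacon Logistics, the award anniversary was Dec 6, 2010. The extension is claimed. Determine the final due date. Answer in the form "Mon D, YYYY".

1 month after Dec 6, 2010, on the same day of the month, is Jan 6, 2011.
Jan 6, 2011 is a listed holiday; the next business day is Jan 7, 2011 (Friday).
The 3-business-day extension runs from Jan 7, 2011 to Jan 12, 2011.
Jan 12, 2011 falls on a Wednesday, which is a business day, so no adjustment is needed.
Final deadline: Jan 12, 2011.

Jan 12, 2011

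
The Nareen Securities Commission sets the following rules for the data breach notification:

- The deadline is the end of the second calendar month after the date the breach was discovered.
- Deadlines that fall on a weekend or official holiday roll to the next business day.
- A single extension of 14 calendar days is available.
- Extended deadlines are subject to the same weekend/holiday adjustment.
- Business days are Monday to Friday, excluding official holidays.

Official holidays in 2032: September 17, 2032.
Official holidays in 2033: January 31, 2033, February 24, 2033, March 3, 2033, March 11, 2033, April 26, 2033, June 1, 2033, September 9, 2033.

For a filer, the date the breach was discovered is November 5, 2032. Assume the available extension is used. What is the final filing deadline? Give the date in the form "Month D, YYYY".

The second month after November 5, 2032 is January 2033, whose last day is January 31, 2033.
January 31, 2033 is a listed holiday, so it moves to the next business day, February 1, 2033 (Tuesday).
The 14-calendar-day extension moves the deadline from February 1, 2033 to February 15, 2033.
February 15, 2033 (Tuesday) is already a business day.
Deadline: February 15, 2033.

February 15, 2033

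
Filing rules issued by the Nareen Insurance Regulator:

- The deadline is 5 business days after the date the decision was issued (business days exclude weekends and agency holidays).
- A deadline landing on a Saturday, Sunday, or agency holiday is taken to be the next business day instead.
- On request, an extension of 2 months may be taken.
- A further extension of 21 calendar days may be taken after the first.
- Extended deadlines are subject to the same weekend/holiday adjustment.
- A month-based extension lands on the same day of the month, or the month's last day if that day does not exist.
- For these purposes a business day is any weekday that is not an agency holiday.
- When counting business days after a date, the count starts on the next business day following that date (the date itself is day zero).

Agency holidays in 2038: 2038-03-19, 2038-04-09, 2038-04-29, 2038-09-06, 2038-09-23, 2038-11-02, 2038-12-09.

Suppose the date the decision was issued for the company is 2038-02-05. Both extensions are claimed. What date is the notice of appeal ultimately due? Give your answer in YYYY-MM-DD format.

2038-05-03

5 business days after 2038-02-05, excluding weekends and holidays, is 2038-02-12.
2038-02-12 falls on a Friday, which is a business day, so no adjustment is needed.
Applying the 2 months extension: 2 months after 2038-02-12 is 2038-04-12.
Since 2038-04-12 is a Monday and not a holiday, the date is unchanged.
Applying the 21-calendar-day extension: 2038-04-12 + 21 days = 2038-05-03.
2038-05-03 falls on a Monday, which is a business day, so no adjustment is needed.
The final due date is 2038-05-03.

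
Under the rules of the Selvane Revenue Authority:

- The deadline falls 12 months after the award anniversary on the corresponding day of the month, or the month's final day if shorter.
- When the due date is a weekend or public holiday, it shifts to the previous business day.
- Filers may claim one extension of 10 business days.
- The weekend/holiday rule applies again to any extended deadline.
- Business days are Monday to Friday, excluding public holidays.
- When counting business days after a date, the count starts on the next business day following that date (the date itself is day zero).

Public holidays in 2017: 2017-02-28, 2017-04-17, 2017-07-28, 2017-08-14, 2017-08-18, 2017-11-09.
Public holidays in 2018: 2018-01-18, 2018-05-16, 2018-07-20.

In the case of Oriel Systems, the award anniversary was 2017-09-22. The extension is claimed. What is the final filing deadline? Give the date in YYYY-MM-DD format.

12 months from 2017-09-22 is 2018-09-22.
2018-09-22 falls on a Saturday. Rolling to the preceding business day gives 2018-09-21, a Friday.
Applying the 10-business-day extension: 10 business days after 2018-09-21 is 2018-10-05.
Since 2018-10-05 is a Friday and not a holiday, the date is unchanged.
So the filing is due 2018-10-05.

2018-10-05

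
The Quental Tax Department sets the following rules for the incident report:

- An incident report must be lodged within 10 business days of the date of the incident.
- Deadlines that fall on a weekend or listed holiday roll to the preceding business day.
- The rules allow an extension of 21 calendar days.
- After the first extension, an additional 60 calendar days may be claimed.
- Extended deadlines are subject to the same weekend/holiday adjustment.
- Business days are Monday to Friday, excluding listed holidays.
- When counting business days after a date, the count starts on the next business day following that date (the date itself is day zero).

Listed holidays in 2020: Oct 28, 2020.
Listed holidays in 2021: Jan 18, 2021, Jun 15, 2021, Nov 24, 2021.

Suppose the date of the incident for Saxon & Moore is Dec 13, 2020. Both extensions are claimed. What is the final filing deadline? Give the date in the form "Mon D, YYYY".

Mar 16, 2021

10 business days after Dec 13, 2020, excluding weekends and holidays, is Dec 25, 2020.
Dec 25, 2020 falls on a Friday, which is a business day, so no adjustment is needed.
Applying the 21-calendar-day extension: Dec 25, 2020 + 21 days = Jan 15, 2021.
Jan 15, 2021 is a Friday and not a listed holiday, so it stands.
With the 60-day extension, Jan 15, 2021 becomes Mar 16, 2021.
Mar 16, 2021 falls on a Tuesday, which is a business day, so no adjustment is needed.
The final due date is Mar 16, 2021.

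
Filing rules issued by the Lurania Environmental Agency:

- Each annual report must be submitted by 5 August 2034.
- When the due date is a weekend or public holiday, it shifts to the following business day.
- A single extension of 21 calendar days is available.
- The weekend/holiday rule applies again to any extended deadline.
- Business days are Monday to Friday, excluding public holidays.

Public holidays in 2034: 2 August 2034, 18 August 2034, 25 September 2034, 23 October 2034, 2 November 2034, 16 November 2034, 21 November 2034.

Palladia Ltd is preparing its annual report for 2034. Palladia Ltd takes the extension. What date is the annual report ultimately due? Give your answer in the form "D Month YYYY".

28 August 2034

The stated deadline is 5 August 2034.
5 August 2034 is a Saturday; the next business day is 7 August 2034 (Monday).
With the 21-day extension, 7 August 2034 becomes 28 August 2034.
Since 28 August 2034 is a Monday and not a holiday, the date is unchanged.
The final due date is 28 August 2034.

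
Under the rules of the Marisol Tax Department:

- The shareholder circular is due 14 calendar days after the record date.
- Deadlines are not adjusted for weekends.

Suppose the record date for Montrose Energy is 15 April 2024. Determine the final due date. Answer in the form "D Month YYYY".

29 April 2024

14 calendar days after 15 April 2024 is 29 April 2024.
No adjustment is made for weekends or holidays, so 29 April 2024 stands.
So the filing is due 29 April 2024.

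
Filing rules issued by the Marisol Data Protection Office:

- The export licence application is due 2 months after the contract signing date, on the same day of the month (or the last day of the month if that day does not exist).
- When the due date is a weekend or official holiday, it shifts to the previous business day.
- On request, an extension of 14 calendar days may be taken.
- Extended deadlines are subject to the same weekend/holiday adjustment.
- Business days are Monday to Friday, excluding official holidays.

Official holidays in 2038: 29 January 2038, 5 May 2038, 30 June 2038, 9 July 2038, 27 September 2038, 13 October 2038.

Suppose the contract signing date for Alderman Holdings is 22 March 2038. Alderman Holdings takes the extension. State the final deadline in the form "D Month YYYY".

Moving 2 months forward from 22 March 2038 on the corresponding day gives 22 May 2038.
22 May 2038 is a Saturday; the preceding business day is 21 May 2038 (Friday).
The 14-calendar-day extension moves the deadline from 21 May 2038 to 4 June 2038.
4 June 2038 falls on a Friday, which is a business day, so no adjustment is needed.
Deadline: 4 June 2038.

4 June 2038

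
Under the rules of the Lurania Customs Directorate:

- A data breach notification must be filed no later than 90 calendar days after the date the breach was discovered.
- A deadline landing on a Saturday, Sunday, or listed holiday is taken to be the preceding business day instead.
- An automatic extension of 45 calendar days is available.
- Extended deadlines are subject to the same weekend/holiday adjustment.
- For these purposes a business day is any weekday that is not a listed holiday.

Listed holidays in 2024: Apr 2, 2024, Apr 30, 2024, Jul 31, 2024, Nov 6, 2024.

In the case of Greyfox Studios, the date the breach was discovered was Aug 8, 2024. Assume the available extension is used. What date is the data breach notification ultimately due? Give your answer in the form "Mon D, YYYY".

Dec 20, 2024

Adding 90 calendar days to Aug 8, 2024 gives Nov 6, 2024.
Nov 6, 2024 is a listed holiday, so it moves to the preceding business day, Nov 5, 2024 (Tuesday).
Add the 45 calendar-day extension to Nov 5, 2024: Dec 20, 2024.
Since Dec 20, 2024 is a Friday and not a holiday, the date is unchanged.
So the filing is due Dec 20, 2024.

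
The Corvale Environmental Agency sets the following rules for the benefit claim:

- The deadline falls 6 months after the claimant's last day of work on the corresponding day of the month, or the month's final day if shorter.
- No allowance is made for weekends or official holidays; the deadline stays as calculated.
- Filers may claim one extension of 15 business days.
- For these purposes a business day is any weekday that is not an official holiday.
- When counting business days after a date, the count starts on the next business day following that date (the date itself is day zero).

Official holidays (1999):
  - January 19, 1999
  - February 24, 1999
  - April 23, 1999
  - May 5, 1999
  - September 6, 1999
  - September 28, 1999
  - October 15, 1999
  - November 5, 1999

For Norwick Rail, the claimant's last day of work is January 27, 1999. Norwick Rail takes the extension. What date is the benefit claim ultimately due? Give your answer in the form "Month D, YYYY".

6 months from January 27, 1999 is July 27, 1999.
July 27, 1999 is a Tuesday; no weekend or holiday adjustment applies.
Counting 15 further business days from July 27, 1999 reaches August 17, 1999.
August 17, 1999 falls on a Tuesday. The rules make no weekend/holiday allowance, so it remains August 17, 1999.
Deadline: August 17, 1999.

August 17, 1999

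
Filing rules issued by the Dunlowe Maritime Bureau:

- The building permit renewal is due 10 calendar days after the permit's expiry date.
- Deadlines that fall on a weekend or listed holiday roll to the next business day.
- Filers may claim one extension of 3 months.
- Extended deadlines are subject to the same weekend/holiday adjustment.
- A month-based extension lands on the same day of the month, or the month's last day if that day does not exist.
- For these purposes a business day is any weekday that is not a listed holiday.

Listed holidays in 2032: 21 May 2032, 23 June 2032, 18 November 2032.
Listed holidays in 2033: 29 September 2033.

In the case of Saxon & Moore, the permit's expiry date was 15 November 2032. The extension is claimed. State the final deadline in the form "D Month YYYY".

25 February 2033

Trigger date 15 November 2032 + 10 calendar days = 25 November 2032.
Since 25 November 2032 is a Thursday and not a holiday, the date is unchanged.
Applying the 3 months extension: 3 months after 25 November 2032 is 25 February 2033.
Since 25 February 2033 is a Friday and not a holiday, the date is unchanged.
So the filing is due 25 February 2033.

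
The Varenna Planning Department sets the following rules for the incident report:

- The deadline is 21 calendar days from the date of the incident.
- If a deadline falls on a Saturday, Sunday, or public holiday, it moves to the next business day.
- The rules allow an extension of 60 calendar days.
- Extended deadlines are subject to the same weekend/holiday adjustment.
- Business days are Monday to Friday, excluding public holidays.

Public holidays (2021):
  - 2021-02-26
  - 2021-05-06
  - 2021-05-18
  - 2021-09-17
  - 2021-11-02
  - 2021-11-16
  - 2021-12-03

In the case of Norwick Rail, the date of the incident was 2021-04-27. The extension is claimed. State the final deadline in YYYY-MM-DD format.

2021-07-19

From 2021-04-27, 21 calendar days later is 2021-05-18.
2021-05-18 is a listed holiday, so it moves to the next business day, 2021-05-19 (Wednesday).
Add the 60 calendar-day extension to 2021-05-19: 2021-07-18.
2021-07-18 falls on a Sunday. Rolling to the next business day gives 2021-07-19, a Monday.
The final due date is 2021-07-19.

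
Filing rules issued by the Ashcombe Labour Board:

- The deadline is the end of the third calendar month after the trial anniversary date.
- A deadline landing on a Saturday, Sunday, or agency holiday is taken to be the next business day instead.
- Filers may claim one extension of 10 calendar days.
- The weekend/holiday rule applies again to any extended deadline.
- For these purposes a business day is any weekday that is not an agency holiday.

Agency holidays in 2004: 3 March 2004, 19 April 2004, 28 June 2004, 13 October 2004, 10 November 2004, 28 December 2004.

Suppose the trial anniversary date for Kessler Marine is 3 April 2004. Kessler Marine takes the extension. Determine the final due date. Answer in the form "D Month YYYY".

3 months after 3 April 2004 falls in July 2004; the last day of that month is 31 July 2004.
Because 31 July 2004 is a Saturday, the deadline becomes 2 August 2004 (Monday).
The 10-calendar-day extension moves the deadline from 2 August 2004 to 12 August 2004.
12 August 2004 is a Thursday and not a listed holiday, so it stands.
So the filing is due 12 August 2004.

12 August 2004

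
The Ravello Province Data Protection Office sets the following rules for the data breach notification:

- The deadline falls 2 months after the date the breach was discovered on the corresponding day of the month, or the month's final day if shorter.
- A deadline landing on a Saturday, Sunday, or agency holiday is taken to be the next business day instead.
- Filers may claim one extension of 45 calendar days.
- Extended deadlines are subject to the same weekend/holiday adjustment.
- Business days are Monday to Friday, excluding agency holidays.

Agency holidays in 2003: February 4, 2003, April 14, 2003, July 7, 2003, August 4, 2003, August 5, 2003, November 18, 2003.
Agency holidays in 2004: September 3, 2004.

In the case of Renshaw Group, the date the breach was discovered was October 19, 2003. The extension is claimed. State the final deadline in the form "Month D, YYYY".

Moving 2 months forward from October 19, 2003 on the corresponding day gives December 19, 2003.
December 19, 2003 falls on a Friday, which is a business day, so no adjustment is needed.
With the 45-day extension, December 19, 2003 becomes February 2, 2004.
February 2, 2004 is a Monday and not a listed holiday, so it stands.
Deadline: February 2, 2004.

February 2, 2004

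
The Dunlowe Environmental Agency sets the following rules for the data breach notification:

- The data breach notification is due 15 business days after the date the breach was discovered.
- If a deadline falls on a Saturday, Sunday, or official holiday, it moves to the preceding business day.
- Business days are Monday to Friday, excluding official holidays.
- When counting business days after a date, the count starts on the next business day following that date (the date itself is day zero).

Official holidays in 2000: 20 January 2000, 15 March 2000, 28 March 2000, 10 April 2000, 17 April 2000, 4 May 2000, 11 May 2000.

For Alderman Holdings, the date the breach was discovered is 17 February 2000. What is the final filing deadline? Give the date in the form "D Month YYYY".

Starting the day after 17 February 2000 and counting 15 business days lands on 9 March 2000.
9 March 2000 (Thursday) is already a business day.
Deadline: 9 March 2000.

9 March 2000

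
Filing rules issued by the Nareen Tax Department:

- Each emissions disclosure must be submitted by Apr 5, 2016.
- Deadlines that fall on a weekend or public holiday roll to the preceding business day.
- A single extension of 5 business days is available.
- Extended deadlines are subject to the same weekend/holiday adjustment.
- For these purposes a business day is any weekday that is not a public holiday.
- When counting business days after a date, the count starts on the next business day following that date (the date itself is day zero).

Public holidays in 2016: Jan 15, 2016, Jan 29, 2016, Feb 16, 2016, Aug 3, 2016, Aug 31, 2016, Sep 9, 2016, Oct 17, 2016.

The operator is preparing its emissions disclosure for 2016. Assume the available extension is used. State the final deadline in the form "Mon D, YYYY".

Apr 12, 2016

The statutory due date is Apr 5, 2016.
Apr 5, 2016 falls on a Tuesday, which is a business day, so no adjustment is needed.
Applying the 5-business-day extension: 5 business days after Apr 5, 2016 is Apr 12, 2016.
Since Apr 12, 2016 is a Tuesday and not a holiday, the date is unchanged.
The final due date is Apr 12, 2016.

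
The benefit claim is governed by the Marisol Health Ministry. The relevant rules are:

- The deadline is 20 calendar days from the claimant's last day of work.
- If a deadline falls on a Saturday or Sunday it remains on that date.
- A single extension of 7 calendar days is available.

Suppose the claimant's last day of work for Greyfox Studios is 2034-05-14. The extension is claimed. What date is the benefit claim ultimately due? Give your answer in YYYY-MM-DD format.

2034-06-10

Adding 20 calendar days to 2034-05-14 gives 2034-06-03.
2034-06-03 falls on a Saturday. The rules make no weekend/holiday allowance, so it remains 2034-06-03.
The 7-calendar-day extension moves the deadline from 2034-06-03 to 2034-06-10.
2034-06-10 falls on a Saturday. The rules make no weekend/holiday allowance, so it remains 2034-06-10.
The final due date is 2034-06-10.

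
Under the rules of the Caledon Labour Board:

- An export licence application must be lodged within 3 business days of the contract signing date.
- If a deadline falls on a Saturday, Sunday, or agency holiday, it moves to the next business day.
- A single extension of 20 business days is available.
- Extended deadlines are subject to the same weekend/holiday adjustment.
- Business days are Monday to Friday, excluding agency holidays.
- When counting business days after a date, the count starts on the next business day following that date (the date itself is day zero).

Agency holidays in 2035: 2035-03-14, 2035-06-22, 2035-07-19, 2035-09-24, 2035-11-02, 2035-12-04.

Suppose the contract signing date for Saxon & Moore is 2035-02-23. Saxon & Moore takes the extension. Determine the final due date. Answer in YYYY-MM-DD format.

2035-03-29

Starting the day after 2035-02-23 and counting 3 business days lands on 2035-02-28.
2035-02-28 (Wednesday) is already a business day.
The 20-business-day extension runs from 2035-02-28 to 2035-03-29.
2035-03-29 is a Thursday and not a listed holiday, so it stands.
The final due date is 2035-03-29.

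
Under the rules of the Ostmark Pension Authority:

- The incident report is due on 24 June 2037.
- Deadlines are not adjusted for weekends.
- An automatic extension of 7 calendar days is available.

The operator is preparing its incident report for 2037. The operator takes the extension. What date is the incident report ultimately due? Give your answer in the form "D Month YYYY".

1 July 2037

Start from the fixed due date, 24 June 2037.
24 June 2037 falls on a Wednesday. The rules make no weekend/holiday allowance, so it remains 24 June 2037.
Add the 7 calendar-day extension to 24 June 2037: 1 July 2037.
1 July 2037 is a Wednesday; no weekend or holiday adjustment applies.
Deadline: 1 July 2037.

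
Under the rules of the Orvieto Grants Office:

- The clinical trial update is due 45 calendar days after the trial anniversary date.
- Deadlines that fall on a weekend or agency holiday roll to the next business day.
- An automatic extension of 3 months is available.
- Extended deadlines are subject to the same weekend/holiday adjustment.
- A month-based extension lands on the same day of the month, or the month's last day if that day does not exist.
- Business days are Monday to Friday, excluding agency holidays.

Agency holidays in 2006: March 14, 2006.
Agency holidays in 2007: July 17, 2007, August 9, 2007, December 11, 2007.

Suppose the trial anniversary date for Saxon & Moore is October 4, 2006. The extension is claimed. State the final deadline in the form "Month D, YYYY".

February 20, 2007

Adding 45 calendar days to October 4, 2006 gives November 18, 2006.
November 18, 2006 falls on a Saturday. Rolling to the next business day gives November 20, 2006, a Monday.
Applying the 3 months extension: 3 months after November 20, 2006 is February 20, 2007.
Since February 20, 2007 is a Tuesday and not a holiday, the date is unchanged.
Deadline: February 20, 2007.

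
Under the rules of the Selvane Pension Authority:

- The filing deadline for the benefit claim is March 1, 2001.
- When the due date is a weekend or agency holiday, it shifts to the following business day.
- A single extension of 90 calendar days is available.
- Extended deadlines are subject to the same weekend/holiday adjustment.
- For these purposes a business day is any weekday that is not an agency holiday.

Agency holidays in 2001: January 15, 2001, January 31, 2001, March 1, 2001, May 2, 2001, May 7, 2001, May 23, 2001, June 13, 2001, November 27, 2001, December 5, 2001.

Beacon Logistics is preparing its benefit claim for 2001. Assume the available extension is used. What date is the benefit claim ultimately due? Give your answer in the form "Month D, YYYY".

May 31, 2001

The stated deadline is March 1, 2001.
Because March 1, 2001 is a listed holiday, the deadline becomes March 2, 2001 (Friday).
The 90-calendar-day extension moves the deadline from March 2, 2001 to May 31, 2001.
May 31, 2001 (Thursday) is already a business day.
Deadline: May 31, 2001.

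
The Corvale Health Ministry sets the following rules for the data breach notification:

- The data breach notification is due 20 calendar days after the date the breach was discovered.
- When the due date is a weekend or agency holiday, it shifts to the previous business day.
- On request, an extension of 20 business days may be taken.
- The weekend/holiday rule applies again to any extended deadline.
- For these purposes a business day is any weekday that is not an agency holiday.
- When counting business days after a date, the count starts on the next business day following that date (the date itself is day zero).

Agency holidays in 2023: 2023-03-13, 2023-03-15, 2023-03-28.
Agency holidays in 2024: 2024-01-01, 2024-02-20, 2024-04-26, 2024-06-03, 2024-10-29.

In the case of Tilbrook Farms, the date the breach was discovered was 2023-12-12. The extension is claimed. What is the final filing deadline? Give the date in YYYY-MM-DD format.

2024-01-29

20 calendar days after 2023-12-12 is 2024-01-01.
2024-01-01 is a listed holiday, so it moves to the preceding business day, 2023-12-29 (Friday).
Applying the 20-business-day extension: 20 business days after 2023-12-29 is 2024-01-29.
2024-01-29 falls on a Monday, which is a business day, so no adjustment is needed.
Final deadline: 2024-01-29.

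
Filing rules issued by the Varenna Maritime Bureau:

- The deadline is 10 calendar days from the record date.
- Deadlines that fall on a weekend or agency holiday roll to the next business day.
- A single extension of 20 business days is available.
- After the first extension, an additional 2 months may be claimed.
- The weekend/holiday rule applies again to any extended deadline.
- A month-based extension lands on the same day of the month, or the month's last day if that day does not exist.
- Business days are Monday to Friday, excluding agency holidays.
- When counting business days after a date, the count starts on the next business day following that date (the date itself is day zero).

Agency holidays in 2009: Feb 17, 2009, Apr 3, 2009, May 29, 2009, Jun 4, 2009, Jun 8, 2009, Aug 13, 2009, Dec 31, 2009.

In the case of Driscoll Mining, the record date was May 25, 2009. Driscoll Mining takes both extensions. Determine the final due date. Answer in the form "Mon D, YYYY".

From May 25, 2009, 10 calendar days later is Jun 4, 2009.
Because Jun 4, 2009 is a listed holiday, the deadline becomes Jun 5, 2009 (Friday).
Counting 20 further business days from Jun 5, 2009 reaches Jul 6, 2009.
Jul 6, 2009 is a Monday and not a listed holiday, so it stands.
Add 2 months to Jul 6, 2009: Sep 6, 2009.
Sep 6, 2009 falls on a Sunday. Rolling to the next business day gives Sep 7, 2009, a Monday.
Final deadline: Sep 7, 2009.

Sep 7, 2009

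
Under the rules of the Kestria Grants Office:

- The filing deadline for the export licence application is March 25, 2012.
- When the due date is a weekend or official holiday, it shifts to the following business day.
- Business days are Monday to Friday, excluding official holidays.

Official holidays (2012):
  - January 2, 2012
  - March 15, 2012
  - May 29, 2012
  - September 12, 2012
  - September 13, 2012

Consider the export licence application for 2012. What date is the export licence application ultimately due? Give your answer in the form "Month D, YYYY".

March 26, 2012

The stated deadline is March 25, 2012.
March 25, 2012 falls on a Sunday. Rolling to the next business day gives March 26, 2012, a Monday.
So the filing is due March 26, 2012.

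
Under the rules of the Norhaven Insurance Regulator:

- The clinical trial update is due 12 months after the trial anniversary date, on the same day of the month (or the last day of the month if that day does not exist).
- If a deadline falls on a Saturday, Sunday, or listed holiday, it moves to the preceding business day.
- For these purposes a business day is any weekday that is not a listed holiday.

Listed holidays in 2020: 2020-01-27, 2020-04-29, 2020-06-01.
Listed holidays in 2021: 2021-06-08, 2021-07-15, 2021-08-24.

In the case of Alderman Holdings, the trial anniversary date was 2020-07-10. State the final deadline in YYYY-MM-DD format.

2021-07-09

12 months after 2020-07-10, on the same day of the month, is 2021-07-10.
2021-07-10 is a Saturday, so it moves to the preceding business day, 2021-07-09 (Friday).
The final due date is 2021-07-09.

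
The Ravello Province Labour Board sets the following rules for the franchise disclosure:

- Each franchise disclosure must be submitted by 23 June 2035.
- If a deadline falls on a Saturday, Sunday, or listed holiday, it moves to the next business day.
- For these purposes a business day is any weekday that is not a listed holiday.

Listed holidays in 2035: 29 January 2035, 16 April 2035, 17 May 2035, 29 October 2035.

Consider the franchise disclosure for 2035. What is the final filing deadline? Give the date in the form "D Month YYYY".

25 June 2035

Start from the fixed due date, 23 June 2035.
23 June 2035 falls on a Saturday. Rolling to the next business day gives 25 June 2035, a Monday.
Deadline: 25 June 2035.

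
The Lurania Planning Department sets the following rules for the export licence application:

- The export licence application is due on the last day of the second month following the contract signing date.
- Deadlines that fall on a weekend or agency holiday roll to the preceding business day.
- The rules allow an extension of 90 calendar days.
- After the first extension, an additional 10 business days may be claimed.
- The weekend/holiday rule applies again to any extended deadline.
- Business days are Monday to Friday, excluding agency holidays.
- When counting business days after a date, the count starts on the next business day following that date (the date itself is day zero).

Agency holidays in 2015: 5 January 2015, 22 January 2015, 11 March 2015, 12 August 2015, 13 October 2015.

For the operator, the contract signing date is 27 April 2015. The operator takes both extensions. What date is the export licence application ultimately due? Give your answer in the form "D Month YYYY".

12 October 2015

2 months after 27 April 2015 falls in June 2015; the last day of that month is 30 June 2015.
30 June 2015 (Tuesday) is already a business day.
Applying the 90-calendar-day extension: 30 June 2015 + 90 days = 28 September 2015.
28 September 2015 (Monday) is already a business day.
The 10-business-day extension runs from 28 September 2015 to 12 October 2015.
12 October 2015 is a Monday and not a listed holiday, so it stands.
The final due date is 12 October 2015.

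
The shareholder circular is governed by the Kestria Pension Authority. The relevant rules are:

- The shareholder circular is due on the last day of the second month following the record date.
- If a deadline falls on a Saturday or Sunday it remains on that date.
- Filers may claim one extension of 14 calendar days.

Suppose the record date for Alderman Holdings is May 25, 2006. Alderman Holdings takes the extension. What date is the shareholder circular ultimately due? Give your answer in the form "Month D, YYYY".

August 14, 2006

2 months after May 25, 2006 falls in July 2006; the last day of that month is July 31, 2006.
July 31, 2006 is a Monday; no weekend or holiday adjustment applies.
Add the 14 calendar-day extension to July 31, 2006: August 14, 2006.
No adjustment is made for weekends or holidays, so August 14, 2006 stands.
The final due date is August 14, 2006.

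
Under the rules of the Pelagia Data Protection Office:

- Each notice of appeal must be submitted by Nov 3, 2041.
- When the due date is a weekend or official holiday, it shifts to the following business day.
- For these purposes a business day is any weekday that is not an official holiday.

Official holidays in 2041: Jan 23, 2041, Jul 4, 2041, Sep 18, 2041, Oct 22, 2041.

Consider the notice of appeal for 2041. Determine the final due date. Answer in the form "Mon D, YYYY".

Nov 4, 2041

The stated deadline is Nov 3, 2041.
Nov 3, 2041 is a Sunday; the next business day is Nov 4, 2041 (Monday).
The final due date is Nov 4, 2041.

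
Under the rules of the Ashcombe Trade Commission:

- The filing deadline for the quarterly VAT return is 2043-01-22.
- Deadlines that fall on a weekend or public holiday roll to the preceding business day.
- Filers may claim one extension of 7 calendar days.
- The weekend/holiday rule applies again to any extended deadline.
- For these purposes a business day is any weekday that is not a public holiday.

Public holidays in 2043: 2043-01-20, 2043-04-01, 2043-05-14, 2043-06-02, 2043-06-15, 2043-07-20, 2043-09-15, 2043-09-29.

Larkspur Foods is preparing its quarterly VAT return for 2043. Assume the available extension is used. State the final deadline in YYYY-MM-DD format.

The statutory due date is 2043-01-22.
Since 2043-01-22 is a Thursday and not a holiday, the date is unchanged.
The 7-calendar-day extension moves the deadline from 2043-01-22 to 2043-01-29.
2043-01-29 falls on a Thursday, which is a business day, so no adjustment is needed.
Deadline: 2043-01-29.

2043-01-29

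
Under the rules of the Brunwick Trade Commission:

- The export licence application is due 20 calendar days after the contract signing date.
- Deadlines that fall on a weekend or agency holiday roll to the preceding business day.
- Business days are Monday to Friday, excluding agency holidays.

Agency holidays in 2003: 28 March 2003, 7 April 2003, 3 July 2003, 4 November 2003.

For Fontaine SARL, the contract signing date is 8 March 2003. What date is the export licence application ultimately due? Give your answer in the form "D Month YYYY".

From 8 March 2003, 20 calendar days later is 28 March 2003.
28 March 2003 is a listed holiday; the preceding business day is 27 March 2003 (Thursday).
So the filing is due 27 March 2003.

27 March 2003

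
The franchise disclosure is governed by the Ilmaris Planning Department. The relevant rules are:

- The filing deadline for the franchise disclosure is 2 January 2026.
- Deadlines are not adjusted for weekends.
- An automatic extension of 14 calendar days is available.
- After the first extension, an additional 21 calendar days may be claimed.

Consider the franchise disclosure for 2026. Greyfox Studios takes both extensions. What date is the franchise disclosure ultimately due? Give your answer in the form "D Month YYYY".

6 February 2026

The statutory due date is 2 January 2026.
2 January 2026 falls on a Friday. The rules make no weekend/holiday allowance, so it remains 2 January 2026.
Add the 14 calendar-day extension to 2 January 2026: 16 January 2026.
16 January 2026 falls on a Friday. The rules make no weekend/holiday allowance, so it remains 16 January 2026.
Applying the 21-calendar-day extension: 16 January 2026 + 21 days = 6 February 2026.
No adjustment is made for weekends or holidays, so 6 February 2026 stands.
So the filing is due 6 February 2026.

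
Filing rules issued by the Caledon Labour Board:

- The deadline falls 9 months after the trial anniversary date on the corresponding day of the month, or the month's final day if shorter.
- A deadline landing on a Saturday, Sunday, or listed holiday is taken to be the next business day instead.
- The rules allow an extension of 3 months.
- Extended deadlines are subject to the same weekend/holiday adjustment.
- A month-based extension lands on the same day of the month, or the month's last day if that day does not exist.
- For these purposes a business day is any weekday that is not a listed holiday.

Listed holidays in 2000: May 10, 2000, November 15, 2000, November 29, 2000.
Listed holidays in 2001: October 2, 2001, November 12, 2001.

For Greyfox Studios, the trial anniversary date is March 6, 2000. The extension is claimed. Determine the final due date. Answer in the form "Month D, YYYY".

March 6, 2001

Moving 9 months forward from March 6, 2000 on the corresponding day gives December 6, 2000.
December 6, 2000 is a Wednesday and not a listed holiday, so it stands.
Add 3 months to December 6, 2000: March 6, 2001.
Since March 6, 2001 is a Tuesday and not a holiday, the date is unchanged.
Final deadline: March 6, 2001.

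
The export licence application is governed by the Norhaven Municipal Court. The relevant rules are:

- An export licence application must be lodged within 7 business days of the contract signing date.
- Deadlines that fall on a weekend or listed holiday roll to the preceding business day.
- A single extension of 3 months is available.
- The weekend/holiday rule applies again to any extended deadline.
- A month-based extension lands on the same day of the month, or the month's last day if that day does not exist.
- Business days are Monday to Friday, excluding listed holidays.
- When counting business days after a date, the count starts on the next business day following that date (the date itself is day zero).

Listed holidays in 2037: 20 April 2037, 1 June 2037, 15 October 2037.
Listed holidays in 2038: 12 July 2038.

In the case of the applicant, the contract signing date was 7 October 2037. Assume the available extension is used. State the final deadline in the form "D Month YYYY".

19 January 2038

7 business days after 7 October 2037, excluding weekends and holidays, is 19 October 2037.
19 October 2037 falls on a Monday, which is a business day, so no adjustment is needed.
Applying the 3 months extension: 3 months after 19 October 2037 is 19 January 2038.
19 January 2038 falls on a Tuesday, which is a business day, so no adjustment is needed.
The final due date is 19 January 2038.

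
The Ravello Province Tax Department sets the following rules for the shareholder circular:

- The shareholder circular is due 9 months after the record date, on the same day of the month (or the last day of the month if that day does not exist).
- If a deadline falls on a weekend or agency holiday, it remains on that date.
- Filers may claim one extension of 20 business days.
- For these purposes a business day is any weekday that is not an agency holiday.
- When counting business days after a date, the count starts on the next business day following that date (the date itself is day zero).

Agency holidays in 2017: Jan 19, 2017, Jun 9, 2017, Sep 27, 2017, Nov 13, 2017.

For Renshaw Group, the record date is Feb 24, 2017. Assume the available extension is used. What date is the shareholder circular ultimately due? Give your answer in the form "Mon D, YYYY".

9 months from Feb 24, 2017 is Nov 24, 2017.
Nov 24, 2017 is a Friday; no weekend or holiday adjustment applies.
Counting 20 further business days from Nov 24, 2017 reaches Dec 22, 2017.
No adjustment is made for weekends or holidays, so Dec 22, 2017 stands.
Final deadline: Dec 22, 2017.

Dec 22, 2017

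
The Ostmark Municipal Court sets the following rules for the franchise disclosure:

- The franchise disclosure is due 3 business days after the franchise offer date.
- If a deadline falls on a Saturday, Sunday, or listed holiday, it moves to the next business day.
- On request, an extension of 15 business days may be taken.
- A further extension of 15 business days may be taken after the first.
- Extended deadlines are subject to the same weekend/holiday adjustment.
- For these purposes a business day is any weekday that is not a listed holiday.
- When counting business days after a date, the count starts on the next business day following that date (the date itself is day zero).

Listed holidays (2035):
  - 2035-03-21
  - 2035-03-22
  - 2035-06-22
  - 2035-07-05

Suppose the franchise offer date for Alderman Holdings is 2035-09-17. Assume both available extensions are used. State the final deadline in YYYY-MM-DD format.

2035-11-01

3 business days after 2035-09-17, excluding weekends and holidays, is 2035-09-20.
Since 2035-09-20 is a Thursday and not a holiday, the date is unchanged.
The 15-business-day extension runs from 2035-09-20 to 2035-10-11.
Since 2035-10-11 is a Thursday and not a holiday, the date is unchanged.
Counting 15 further business days from 2035-10-11 reaches 2035-11-01.
2035-11-01 is a Thursday and not a listed holiday, so it stands.
The final due date is 2035-11-01.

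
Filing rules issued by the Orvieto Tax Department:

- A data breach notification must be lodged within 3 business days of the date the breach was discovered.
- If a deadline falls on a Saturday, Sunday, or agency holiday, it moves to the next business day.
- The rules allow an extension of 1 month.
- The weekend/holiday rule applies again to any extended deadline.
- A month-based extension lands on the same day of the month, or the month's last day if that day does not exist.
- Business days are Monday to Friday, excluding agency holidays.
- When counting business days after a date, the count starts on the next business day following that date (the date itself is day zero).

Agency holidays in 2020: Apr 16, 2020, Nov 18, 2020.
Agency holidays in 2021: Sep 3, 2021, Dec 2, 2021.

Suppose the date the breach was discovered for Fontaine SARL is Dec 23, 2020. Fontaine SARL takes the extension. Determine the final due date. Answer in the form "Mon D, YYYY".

Jan 28, 2021

Counting 3 business days after Dec 23, 2020 (skipping weekends and listed holidays) reaches Dec 28, 2020.
Since Dec 28, 2020 is a Monday and not a holiday, the date is unchanged.
Add 1 month to Dec 28, 2020: Jan 28, 2021.
Jan 28, 2021 is a Thursday and not a listed holiday, so it stands.
Final deadline: Jan 28, 2021.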